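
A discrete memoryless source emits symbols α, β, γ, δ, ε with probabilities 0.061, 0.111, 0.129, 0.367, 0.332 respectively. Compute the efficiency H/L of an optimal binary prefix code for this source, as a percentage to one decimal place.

Entropy H = −Σ p log₂ p ≈ 2.0382 bits.
Huffman merges: 61/1000+111/1000→43/250; 129/1000+43/250→301/1000; 301/1000+83/250→633/1000; 367/1000+633/1000→1. L = 1053/500 ≈ 2.1060.
Efficiency = H/L = 2.0382/2.1060 = 96.8%.

96.8%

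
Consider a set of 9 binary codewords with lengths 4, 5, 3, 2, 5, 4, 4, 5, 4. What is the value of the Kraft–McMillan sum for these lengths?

0.71875

With common denominator 2^5 = 32: Σ 2^(−ℓᵢ) = 2/32 + 1/32 + 4/32 + 8/32 + 1/32 + 2/32 + 2/32 + 1/32 + 2/32 = 23/32 = 0.71875.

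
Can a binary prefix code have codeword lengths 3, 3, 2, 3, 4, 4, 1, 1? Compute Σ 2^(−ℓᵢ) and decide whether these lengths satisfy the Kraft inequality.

1.75; no

With common denominator 2^4 = 16: Σ 2^(−ℓᵢ) = 2/16 + 2/16 + 4/16 + 2/16 + 1/16 + 1/16 + 8/16 + 8/16 = 28/16 = 1.75.
Kraft's inequality requires Σ ≤ 1; here Σ = 1.75 > 1, so no such prefix code exists.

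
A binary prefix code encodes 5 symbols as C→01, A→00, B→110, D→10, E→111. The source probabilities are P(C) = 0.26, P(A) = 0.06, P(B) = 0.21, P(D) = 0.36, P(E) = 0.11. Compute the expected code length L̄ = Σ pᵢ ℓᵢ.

2.32 bits/symbol

L̄ = Σ pᵢ·ℓᵢ = 0.26·2 + 0.06·2 + 0.21·3 + 0.36·2 + 0.11·3 = 2.32 bits/symbol.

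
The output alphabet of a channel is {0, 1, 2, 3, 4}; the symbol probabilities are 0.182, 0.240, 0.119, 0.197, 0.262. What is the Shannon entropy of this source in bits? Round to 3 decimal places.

2.275 bits

H = −Σ pᵢ log₂ pᵢ.
−0.182·log₂(0.182) = 0.4474
−0.240·log₂(0.240) = 0.4941
−0.119·log₂(0.119) = 0.3654
−0.197·log₂(0.197) = 0.4617
−0.262·log₂(0.262) = 0.5063
Sum ≈ 2.2749 → 2.275 bits.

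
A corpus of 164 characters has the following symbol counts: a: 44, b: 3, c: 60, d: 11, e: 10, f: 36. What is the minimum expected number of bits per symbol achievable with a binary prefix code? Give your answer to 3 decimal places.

2.226 bits/symbol

Probabilities are the counts divided by 164.
Repeatedly combine the two least-probable nodes; the expected code length is the sum of the merged weights.
merge 3/164 + 5/82 → 13/164
merge 11/164 + 13/164 → 6/41
merge 6/41 + 9/41 → 15/41
merge 11/41 + 15/41 → 26/41
merge 15/41 + 26/41 → 1
L = 13/164 + 6/41 + 15/41 + 26/41 + 1 = 365/164 ≈ 2.226 bits/symbol.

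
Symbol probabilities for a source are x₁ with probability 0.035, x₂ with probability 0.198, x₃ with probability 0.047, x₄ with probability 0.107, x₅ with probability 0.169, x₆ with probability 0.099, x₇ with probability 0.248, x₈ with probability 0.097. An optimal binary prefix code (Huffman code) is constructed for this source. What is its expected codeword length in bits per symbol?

2.815 bits/symbol

Repeatedly combine the two least-probable nodes; the expected code length is the sum of the merged weights.
merge 7/200 + 47/1000 → 41/500
merge 41/500 + 97/1000 → 179/1000
merge 99/1000 + 107/1000 → 103/500
merge 169/1000 + 179/1000 → 87/250
merge 99/500 + 103/500 → 101/250
merge 31/125 + 87/250 → 149/250
merge 101/250 + 149/250 → 1
L = 41/500 + 179/1000 + 103/500 + 87/250 + 101/250 + 149/250 + 1 = 563/200 = 2.815 bits/symbol.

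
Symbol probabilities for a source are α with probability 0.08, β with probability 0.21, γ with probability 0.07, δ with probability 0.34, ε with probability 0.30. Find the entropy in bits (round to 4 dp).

2.0832 bits

H = −Σ pᵢ log₂ pᵢ.
−0.08·log₂(0.08) = 0.2915
−0.21·log₂(0.21) = 0.4728
−0.07·log₂(0.07) = 0.2686
−0.34·log₂(0.34) = 0.5292
−0.30·log₂(0.30) = 0.5211
Sum ≈ 2.0832 → 2.0832 bits.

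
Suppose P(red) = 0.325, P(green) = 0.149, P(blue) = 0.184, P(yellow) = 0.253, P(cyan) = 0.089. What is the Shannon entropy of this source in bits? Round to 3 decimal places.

2.198 bits

H = −Σ pᵢ log₂ pᵢ.
−0.325·log₂(0.325) = 0.5270
−0.149·log₂(0.149) = 0.4092
−0.184·log₂(0.184) = 0.4494
−0.253·log₂(0.253) = 0.5016
−0.089·log₂(0.089) = 0.3106
Sum ≈ 2.1979 → 2.198 bits.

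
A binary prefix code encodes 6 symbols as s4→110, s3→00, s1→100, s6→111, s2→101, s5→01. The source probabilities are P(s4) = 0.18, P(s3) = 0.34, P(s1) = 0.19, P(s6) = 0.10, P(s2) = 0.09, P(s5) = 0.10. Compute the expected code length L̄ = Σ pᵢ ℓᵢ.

L̄ = Σ pᵢ·ℓᵢ = 0.18·3 + 0.34·2 + 0.19·3 + 0.10·3 + 0.09·3 + 0.10·2 = 2.56 bits/symbol.

2.56 bits/symbol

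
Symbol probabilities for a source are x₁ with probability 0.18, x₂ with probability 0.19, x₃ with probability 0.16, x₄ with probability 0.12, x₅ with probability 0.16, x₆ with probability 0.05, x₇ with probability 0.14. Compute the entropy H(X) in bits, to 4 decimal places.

2.7268 bits

H = −Σ pᵢ log₂ pᵢ.
−0.18·log₂(0.18) = 0.4453
−0.19·log₂(0.19) = 0.4552
−0.16·log₂(0.16) = 0.4230
−0.12·log₂(0.12) = 0.3671
−0.16·log₂(0.16) = 0.4230
−0.05·log₂(0.05) = 0.2161
−0.14·log₂(0.14) = 0.3971
Sum ≈ 2.7268 → 2.7268 bits.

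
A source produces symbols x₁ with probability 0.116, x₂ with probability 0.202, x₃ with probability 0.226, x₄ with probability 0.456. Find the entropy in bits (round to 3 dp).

H = −Σ pᵢ log₂ pᵢ.
−0.116·log₂(0.116) = 0.3605
−0.202·log₂(0.202) = 0.4661
−0.226·log₂(0.226) = 0.4849
−0.456·log₂(0.456) = 0.5166
Sum ≈ 1.8281 → 1.828 bits.

1.828 bits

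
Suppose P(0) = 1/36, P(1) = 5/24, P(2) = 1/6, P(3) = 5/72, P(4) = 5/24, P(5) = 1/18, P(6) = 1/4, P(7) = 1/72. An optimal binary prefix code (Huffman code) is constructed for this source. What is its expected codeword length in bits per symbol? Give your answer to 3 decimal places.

2.639 bits/symbol

Repeatedly combine the two least-probable nodes; the expected code length is the sum of the merged weights.
merge 1/72 + 1/36 → 1/24
merge 1/24 + 1/18 → 7/72
merge 5/72 + 7/72 → 1/6
merge 1/6 + 1/6 → 1/3
merge 5/24 + 5/24 → 5/12
merge 1/4 + 1/3 → 7/12
merge 5/12 + 7/12 → 1
L = 1/24 + 7/72 + 1/6 + 1/3 + 5/12 + 7/12 + 1 = 95/36 ≈ 2.639 bits/symbol.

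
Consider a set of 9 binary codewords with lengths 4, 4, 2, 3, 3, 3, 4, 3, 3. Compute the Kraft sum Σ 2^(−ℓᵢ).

With common denominator 2^4 = 16: Σ 2^(−ℓᵢ) = 1/16 + 1/16 + 4/16 + 2/16 + 2/16 + 2/16 + 1/16 + 2/16 + 2/16 = 17/16 = 1.0625.

1.0625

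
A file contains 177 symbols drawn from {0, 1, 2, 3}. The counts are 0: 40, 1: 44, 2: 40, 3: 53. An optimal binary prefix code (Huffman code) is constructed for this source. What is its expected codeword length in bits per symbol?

2 bits/symbol

Probabilities are the counts divided by 177.
Repeatedly combine the two least-probable nodes; the expected code length is the sum of the merged weights.
merge 40/177 + 40/177 → 80/177
merge 44/177 + 53/177 → 97/177
merge 80/177 + 97/177 → 1
L = 80/177 + 97/177 + 1 = 2 bits/symbol.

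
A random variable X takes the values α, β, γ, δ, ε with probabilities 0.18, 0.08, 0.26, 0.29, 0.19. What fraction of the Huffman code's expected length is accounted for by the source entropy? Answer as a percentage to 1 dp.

98.0%

Entropy H = −Σ p log₂ p ≈ 2.2152 bits.
Huffman merges: 2/25+9/50→13/50; 19/100+13/50→9/20; 13/50+29/100→11/20; 9/20+11/20→1. L = 113/50 ≈ 2.2600.
Efficiency = H/L = 2.2152/2.2600 = 98.0%.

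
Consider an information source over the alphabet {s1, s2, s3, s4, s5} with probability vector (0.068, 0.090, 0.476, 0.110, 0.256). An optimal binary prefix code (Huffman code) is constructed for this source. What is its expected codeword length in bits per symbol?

1.95 bits/symbol

Repeatedly combine the two least-probable nodes; the expected code length is the sum of the merged weights.
merge 17/250 + 9/100 → 79/500
merge 11/100 + 79/500 → 67/250
merge 32/125 + 67/250 → 131/250
merge 119/250 + 131/250 → 1
L = 79/500 + 67/250 + 131/250 + 1 = 39/20 = 1.95 bits/symbol.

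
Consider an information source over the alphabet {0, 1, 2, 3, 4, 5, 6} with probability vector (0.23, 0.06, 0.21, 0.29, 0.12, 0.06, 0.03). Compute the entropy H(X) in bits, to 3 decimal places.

2.484 bits

H = −Σ pᵢ log₂ pᵢ.
−0.23·log₂(0.23) = 0.4877
−0.06·log₂(0.06) = 0.2435
−0.21·log₂(0.21) = 0.4728
−0.29·log₂(0.29) = 0.5179
−0.12·log₂(0.12) = 0.3671
−0.06·log₂(0.06) = 0.2435
−0.03·log₂(0.03) = 0.1518
Sum ≈ 2.4843 → 2.484 bits.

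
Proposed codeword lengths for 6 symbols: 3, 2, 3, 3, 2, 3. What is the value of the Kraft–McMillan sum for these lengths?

With common denominator 2^3 = 8: Σ 2^(−ℓᵢ) = 1/8 + 2/8 + 1/8 + 1/8 + 2/8 + 1/8 = 8/8 = 1.

1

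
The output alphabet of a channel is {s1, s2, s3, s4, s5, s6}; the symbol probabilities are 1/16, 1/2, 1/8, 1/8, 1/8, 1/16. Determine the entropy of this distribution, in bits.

2.125 bits

Each probability is a power of 1/2, so log₂(1/p) is an integer.
H = Σ p·log₂(1/p) = 1/16·4 + 1/2·1 + 1/8·3 + 1/8·3 + 1/8·3 + 1/16·4 = 2.125 bits.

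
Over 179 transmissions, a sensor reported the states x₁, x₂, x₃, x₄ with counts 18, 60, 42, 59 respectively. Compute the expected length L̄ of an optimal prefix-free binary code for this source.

Probabilities are the counts divided by 179.
Repeatedly combine the two least-probable nodes; the expected code length is the sum of the merged weights.
merge 18/179 + 42/179 → 60/179
merge 59/179 + 60/179 → 119/179
merge 60/179 + 119/179 → 1
L = 60/179 + 119/179 + 1 = 2 bits/symbol.

2 bits/symbol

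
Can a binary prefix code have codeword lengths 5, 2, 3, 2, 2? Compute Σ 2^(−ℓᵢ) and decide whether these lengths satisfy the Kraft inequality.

With common denominator 2^5 = 32: Σ 2^(−ℓᵢ) = 1/32 + 8/32 + 4/32 + 8/32 + 8/32 = 29/32 = 0.90625.
Kraft's inequality requires Σ ≤ 1; here Σ = 0.90625 ≤ 1, so such a prefix code exists.

0.90625; yes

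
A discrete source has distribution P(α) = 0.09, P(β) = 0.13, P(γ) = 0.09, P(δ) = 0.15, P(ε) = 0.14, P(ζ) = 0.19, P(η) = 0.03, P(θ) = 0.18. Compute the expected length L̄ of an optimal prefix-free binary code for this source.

Repeatedly combine the two least-probable nodes; the expected code length is the sum of the merged weights.
merge 3/100 + 9/100 → 3/25
merge 9/100 + 3/25 → 21/100
merge 13/100 + 7/50 → 27/100
merge 3/20 + 9/50 → 33/100
merge 19/100 + 21/100 → 2/5
merge 27/100 + 33/100 → 3/5
merge 2/5 + 3/5 → 1
L = 3/25 + 21/100 + 27/100 + 33/100 + 2/5 + 3/5 + 1 = 293/100 = 2.93 bits/symbol.

2.93 bits/symbol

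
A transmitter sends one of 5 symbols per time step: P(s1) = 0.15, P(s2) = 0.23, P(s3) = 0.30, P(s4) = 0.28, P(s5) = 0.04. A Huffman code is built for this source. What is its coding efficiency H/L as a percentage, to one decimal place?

96.8%

Entropy H = −Σ p log₂ p ≈ 2.1193 bits.
Huffman merges: 1/25+3/20→19/100; 19/100+23/100→21/50; 7/25+3/10→29/50; 21/50+29/50→1. L = 219/100 ≈ 2.1900.
Efficiency = H/L = 2.1193/2.1900 = 96.8%.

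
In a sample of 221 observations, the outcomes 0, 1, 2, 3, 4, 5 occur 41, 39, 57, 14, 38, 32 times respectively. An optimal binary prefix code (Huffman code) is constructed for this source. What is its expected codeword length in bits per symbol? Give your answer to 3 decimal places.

Probabilities are the counts divided by 221.
Repeatedly combine the two least-probable nodes; the expected code length is the sum of the merged weights.
merge 14/221 + 32/221 → 46/221
merge 38/221 + 3/17 → 77/221
merge 41/221 + 46/221 → 87/221
merge 57/221 + 77/221 → 134/221
merge 87/221 + 134/221 → 1
L = 46/221 + 77/221 + 87/221 + 134/221 + 1 = 565/221 ≈ 2.557 bits/symbol.

2.557 bits/symbol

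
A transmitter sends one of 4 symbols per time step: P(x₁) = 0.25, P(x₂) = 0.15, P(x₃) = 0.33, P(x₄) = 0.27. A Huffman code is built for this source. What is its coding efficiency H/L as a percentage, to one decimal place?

97.4%

Entropy H = −Σ p log₂ p ≈ 1.9484 bits.
Huffman merges: 3/20+1/4→2/5; 27/100+33/100→3/5; 2/5+3/5→1. L = 2 ≈ 2.0000.
Efficiency = H/L = 1.9484/2.0000 = 97.4%.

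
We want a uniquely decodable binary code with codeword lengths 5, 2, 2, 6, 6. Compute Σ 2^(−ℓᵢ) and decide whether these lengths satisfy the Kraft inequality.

0.5625; yes

With common denominator 2^6 = 64: Σ 2^(−ℓᵢ) = 2/64 + 16/64 + 16/64 + 1/64 + 1/64 = 36/64 = 0.5625.
Kraft's inequality requires Σ ≤ 1; here Σ = 0.5625 ≤ 1, so such a prefix code exists.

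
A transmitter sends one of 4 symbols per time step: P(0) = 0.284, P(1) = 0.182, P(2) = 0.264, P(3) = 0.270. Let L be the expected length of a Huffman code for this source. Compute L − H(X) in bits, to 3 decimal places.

0.020 bits

Entropy H = −Σ p log₂ p ≈ 1.9804 bits.
Huffman merges: 91/500+33/125→223/500; 27/100+71/250→277/500; 223/500+277/500→1. L = 2 ≈ 2.0000.
L − H = 2.0000 − 1.9804 = 0.020 bits.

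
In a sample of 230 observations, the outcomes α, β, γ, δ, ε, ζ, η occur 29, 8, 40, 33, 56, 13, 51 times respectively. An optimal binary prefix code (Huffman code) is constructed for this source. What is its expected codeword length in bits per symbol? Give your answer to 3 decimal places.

Probabilities are the counts divided by 230.
Repeatedly combine the two least-probable nodes; the expected code length is the sum of the merged weights.
merge 4/115 + 13/230 → 21/230
merge 21/230 + 29/230 → 5/23
merge 33/230 + 4/23 → 73/230
merge 5/23 + 51/230 → 101/230
merge 28/115 + 73/230 → 129/230
merge 101/230 + 129/230 → 1
L = 21/230 + 5/23 + 73/230 + 101/230 + 129/230 + 1 = 302/115 ≈ 2.626 bits/symbol.

2.626 bits/symbol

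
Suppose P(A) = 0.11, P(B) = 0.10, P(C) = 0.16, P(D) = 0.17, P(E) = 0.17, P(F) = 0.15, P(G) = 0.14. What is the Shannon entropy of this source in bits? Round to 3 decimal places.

2.782 bits

H = −Σ pᵢ log₂ pᵢ.
−0.11·log₂(0.11) = 0.3503
−0.10·log₂(0.10) = 0.3322
−0.16·log₂(0.16) = 0.4230
−0.17·log₂(0.17) = 0.4346
−0.17·log₂(0.17) = 0.4346
−0.15·log₂(0.15) = 0.4105
−0.14·log₂(0.14) = 0.3971
Sum ≈ 2.7823 → 2.782 bits.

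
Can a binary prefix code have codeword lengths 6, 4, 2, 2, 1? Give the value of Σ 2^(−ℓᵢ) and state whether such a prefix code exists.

With common denominator 2^6 = 64: Σ 2^(−ℓᵢ) = 1/64 + 4/64 + 16/64 + 16/64 + 32/64 = 69/64 = 1.078125.
Kraft's inequality requires Σ ≤ 1; here Σ = 1.078125 > 1, so no such prefix code exists.

1.078125; no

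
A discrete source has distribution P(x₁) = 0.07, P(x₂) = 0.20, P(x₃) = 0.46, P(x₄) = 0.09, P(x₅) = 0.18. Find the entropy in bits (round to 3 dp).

2.006 bits

H = −Σ pᵢ log₂ pᵢ.
−0.07·log₂(0.07) = 0.2686
−0.20·log₂(0.20) = 0.4644
−0.46·log₂(0.46) = 0.5153
−0.09·log₂(0.09) = 0.3127
−0.18·log₂(0.18) = 0.4453
Sum ≈ 2.0062 → 2.006 bits.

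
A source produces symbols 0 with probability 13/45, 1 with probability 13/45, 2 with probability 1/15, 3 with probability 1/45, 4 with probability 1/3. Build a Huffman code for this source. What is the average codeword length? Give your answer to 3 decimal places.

2.089 bits/symbol

Repeatedly combine the two least-probable nodes; the expected code length is the sum of the merged weights.
merge 1/45 + 1/15 → 4/45
merge 4/45 + 13/45 → 17/45
merge 13/45 + 1/3 → 28/45
merge 17/45 + 28/45 → 1
L = 4/45 + 17/45 + 28/45 + 1 = 94/45 ≈ 2.089 bits/symbol.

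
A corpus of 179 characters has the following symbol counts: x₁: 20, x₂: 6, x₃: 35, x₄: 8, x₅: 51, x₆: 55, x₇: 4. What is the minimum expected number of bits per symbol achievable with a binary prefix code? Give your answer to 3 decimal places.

2.369 bits/symbol

Probabilities are the counts divided by 179.
Repeatedly combine the two least-probable nodes; the expected code length is the sum of the merged weights.
merge 4/179 + 6/179 → 10/179
merge 8/179 + 10/179 → 18/179
merge 18/179 + 20/179 → 38/179
merge 35/179 + 38/179 → 73/179
merge 51/179 + 55/179 → 106/179
merge 73/179 + 106/179 → 1
L = 10/179 + 18/179 + 38/179 + 73/179 + 106/179 + 1 = 424/179 ≈ 2.369 bits/symbol.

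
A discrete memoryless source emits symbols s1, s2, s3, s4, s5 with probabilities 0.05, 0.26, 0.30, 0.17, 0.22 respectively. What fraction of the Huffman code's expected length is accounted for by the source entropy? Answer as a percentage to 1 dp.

Entropy H = −Σ p log₂ p ≈ 2.1576 bits.
Huffman merges: 1/20+17/100→11/50; 11/50+11/50→11/25; 13/50+3/10→14/25; 11/25+14/25→1. L = 111/50 ≈ 2.2200.
Efficiency = H/L = 2.1576/2.2200 = 97.2%.

97.2%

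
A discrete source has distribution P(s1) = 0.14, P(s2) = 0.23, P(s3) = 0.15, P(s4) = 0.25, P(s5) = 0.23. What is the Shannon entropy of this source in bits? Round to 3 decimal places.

2.283 bits

H = −Σ pᵢ log₂ pᵢ.
−0.14·log₂(0.14) = 0.3971
−0.23·log₂(0.23) = 0.4877
−0.15·log₂(0.15) = 0.4105
−0.25·log₂(0.25) = 0.5000
−0.23·log₂(0.23) = 0.4877
Sum ≈ 2.2830 → 2.283 bits.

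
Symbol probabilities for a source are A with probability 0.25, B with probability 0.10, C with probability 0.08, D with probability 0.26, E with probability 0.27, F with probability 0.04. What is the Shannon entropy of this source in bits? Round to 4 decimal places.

H = −Σ pᵢ log₂ pᵢ.
−0.25·log₂(0.25) = 0.5000
−0.10·log₂(0.10) = 0.3322
−0.08·log₂(0.08) = 0.2915
−0.26·log₂(0.26) = 0.5053
−0.27·log₂(0.27) = 0.5100
−0.04·log₂(0.04) = 0.1858
Sum ≈ 2.3248 → 2.3248 bits.

2.3248 bits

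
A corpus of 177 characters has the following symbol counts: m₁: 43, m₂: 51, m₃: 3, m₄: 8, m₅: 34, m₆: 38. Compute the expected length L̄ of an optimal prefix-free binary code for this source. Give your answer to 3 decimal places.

2.316 bits/symbol

Probabilities are the counts divided by 177.
Repeatedly combine the two least-probable nodes; the expected code length is the sum of the merged weights.
merge 1/59 + 8/177 → 11/177
merge 11/177 + 34/177 → 15/59
merge 38/177 + 43/177 → 27/59
merge 15/59 + 17/59 → 32/59
merge 27/59 + 32/59 → 1
L = 11/177 + 15/59 + 27/59 + 32/59 + 1 = 410/177 ≈ 2.316 bits/symbol.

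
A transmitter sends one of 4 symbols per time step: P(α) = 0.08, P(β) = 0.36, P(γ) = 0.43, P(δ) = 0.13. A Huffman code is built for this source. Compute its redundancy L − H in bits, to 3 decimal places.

Entropy H = −Σ p log₂ p ≈ 1.7283 bits.
Huffman merges: 2/25+13/100→21/100; 21/100+9/25→57/100; 43/100+57/100→1. L = 89/50 ≈ 1.7800.
L − H = 1.7800 − 1.7283 = 0.052 bits.

0.052 bits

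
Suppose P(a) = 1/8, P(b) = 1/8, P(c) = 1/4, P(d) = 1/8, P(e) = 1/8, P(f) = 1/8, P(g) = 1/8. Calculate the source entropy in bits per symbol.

2.75 bits

Each probability is a power of 1/2, so log₂(1/p) is an integer.
H = Σ p·log₂(1/p) = 1/8·3 + 1/8·3 + 1/4·2 + 1/8·3 + 1/8·3 + 1/8·3 + 1/8·3 = 2.75 bits.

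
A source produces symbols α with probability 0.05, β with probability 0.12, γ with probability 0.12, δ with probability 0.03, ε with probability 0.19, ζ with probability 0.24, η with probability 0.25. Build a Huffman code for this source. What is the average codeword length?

2.59 bits/symbol

Repeatedly combine the two least-probable nodes; the expected code length is the sum of the merged weights.
merge 3/100 + 1/20 → 2/25
merge 2/25 + 3/25 → 1/5
merge 3/25 + 19/100 → 31/100
merge 1/5 + 6/25 → 11/25
merge 1/4 + 31/100 → 14/25
merge 11/25 + 14/25 → 1
L = 2/25 + 1/5 + 31/100 + 11/25 + 14/25 + 1 = 259/100 = 2.59 bits/symbol.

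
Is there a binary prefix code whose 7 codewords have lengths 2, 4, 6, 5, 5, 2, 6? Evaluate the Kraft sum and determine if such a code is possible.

0.65625; yes

With common denominator 2^6 = 64: Σ 2^(−ℓᵢ) = 16/64 + 4/64 + 1/64 + 2/64 + 2/64 + 16/64 + 1/64 = 42/64 = 0.65625.
Kraft's inequality requires Σ ≤ 1; here Σ = 0.65625 ≤ 1, so such a prefix code exists.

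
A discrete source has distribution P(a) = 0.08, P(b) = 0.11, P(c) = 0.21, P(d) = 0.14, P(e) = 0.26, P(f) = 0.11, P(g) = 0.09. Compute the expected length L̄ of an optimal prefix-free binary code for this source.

Repeatedly combine the two least-probable nodes; the expected code length is the sum of the merged weights.
merge 2/25 + 9/100 → 17/100
merge 11/100 + 11/100 → 11/50
merge 7/50 + 17/100 → 31/100
merge 21/100 + 11/50 → 43/100
merge 13/50 + 31/100 → 57/100
merge 43/100 + 57/100 → 1
L = 17/100 + 11/50 + 31/100 + 43/100 + 57/100 + 1 = 27/10 = 2.7 bits/symbol.

2.7 bits/symbol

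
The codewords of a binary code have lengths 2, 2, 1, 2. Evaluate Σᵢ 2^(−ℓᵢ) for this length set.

1.25

With common denominator 2^2 = 4: Σ 2^(−ℓᵢ) = 1/4 + 1/4 + 2/4 + 1/4 = 5/4 = 1.25.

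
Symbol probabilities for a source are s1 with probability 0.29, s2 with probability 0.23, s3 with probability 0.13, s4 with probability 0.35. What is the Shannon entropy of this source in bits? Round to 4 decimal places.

H = −Σ pᵢ log₂ pᵢ.
−0.29·log₂(0.29) = 0.5179
−0.23·log₂(0.23) = 0.4877
−0.13·log₂(0.13) = 0.3826
−0.35·log₂(0.35) = 0.5301
Sum ≈ 1.9183 → 1.9183 bits.

1.9183 bits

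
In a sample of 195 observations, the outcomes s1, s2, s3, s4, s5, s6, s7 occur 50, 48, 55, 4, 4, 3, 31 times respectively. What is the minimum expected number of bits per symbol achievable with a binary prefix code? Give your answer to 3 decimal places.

Probabilities are the counts divided by 195.
Repeatedly combine the two least-probable nodes; the expected code length is the sum of the merged weights.
merge 1/65 + 4/195 → 7/195
merge 4/195 + 7/195 → 11/195
merge 11/195 + 31/195 → 14/65
merge 14/65 + 16/65 → 6/13
merge 10/39 + 11/39 → 7/13
merge 6/13 + 7/13 → 1
L = 7/195 + 11/195 + 14/65 + 6/13 + 7/13 + 1 = 30/13 ≈ 2.308 bits/symbol.

2.308 bits/symbol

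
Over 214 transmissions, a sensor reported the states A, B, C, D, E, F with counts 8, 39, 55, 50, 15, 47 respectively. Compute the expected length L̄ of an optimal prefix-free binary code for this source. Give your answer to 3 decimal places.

2.397 bits/symbol

Probabilities are the counts divided by 214.
Repeatedly combine the two least-probable nodes; the expected code length is the sum of the merged weights.
merge 4/107 + 15/214 → 23/214
merge 23/214 + 39/214 → 31/107
merge 47/214 + 25/107 → 97/214
merge 55/214 + 31/107 → 117/214
merge 97/214 + 117/214 → 1
L = 23/214 + 31/107 + 97/214 + 117/214 + 1 = 513/214 ≈ 2.397 bits/symbol.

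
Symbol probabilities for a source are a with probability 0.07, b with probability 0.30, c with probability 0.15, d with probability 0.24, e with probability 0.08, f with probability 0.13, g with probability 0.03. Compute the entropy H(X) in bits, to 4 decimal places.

H = −Σ pᵢ log₂ pᵢ.
−0.07·log₂(0.07) = 0.2686
−0.30·log₂(0.30) = 0.5211
−0.15·log₂(0.15) = 0.4105
−0.24·log₂(0.24) = 0.4941
−0.08·log₂(0.08) = 0.2915
−0.13·log₂(0.13) = 0.3826
−0.03·log₂(0.03) = 0.1518
Sum ≈ 2.5202 → 2.5202 bits.

2.5202 bits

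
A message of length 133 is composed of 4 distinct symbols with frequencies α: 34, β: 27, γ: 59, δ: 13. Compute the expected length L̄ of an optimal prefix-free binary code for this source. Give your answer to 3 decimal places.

Probabilities are the counts divided by 133.
Repeatedly combine the two least-probable nodes; the expected code length is the sum of the merged weights.
merge 13/133 + 27/133 → 40/133
merge 34/133 + 40/133 → 74/133
merge 59/133 + 74/133 → 1
L = 40/133 + 74/133 + 1 = 13/7 ≈ 1.857 bits/symbol.

1.857 bits/symbol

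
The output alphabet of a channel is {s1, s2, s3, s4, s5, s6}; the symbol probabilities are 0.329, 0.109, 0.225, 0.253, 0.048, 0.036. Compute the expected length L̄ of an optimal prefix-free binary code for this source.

Repeatedly combine the two least-probable nodes; the expected code length is the sum of the merged weights.
merge 9/250 + 6/125 → 21/250
merge 21/250 + 109/1000 → 193/1000
merge 193/1000 + 9/40 → 209/500
merge 253/1000 + 329/1000 → 291/500
merge 209/500 + 291/500 → 1
L = 21/250 + 193/1000 + 209/500 + 291/500 + 1 = 2277/1000 = 2.277 bits/symbol.

2.277 bits/symbol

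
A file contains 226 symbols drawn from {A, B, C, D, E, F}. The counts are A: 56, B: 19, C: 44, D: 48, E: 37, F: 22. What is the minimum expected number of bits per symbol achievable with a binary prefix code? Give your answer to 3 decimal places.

Probabilities are the counts divided by 226.
Repeatedly combine the two least-probable nodes; the expected code length is the sum of the merged weights.
merge 19/226 + 11/113 → 41/226
merge 37/226 + 41/226 → 39/113
merge 22/113 + 24/113 → 46/113
merge 28/113 + 39/113 → 67/113
merge 46/113 + 67/113 → 1
L = 41/226 + 39/113 + 46/113 + 67/113 + 1 = 571/226 ≈ 2.527 bits/symbol.

2.527 bits/symbol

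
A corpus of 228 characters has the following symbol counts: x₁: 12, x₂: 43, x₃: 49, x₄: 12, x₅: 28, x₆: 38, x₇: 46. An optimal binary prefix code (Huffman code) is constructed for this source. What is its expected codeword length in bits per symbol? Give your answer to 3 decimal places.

Probabilities are the counts divided by 228.
Repeatedly combine the two least-probable nodes; the expected code length is the sum of the merged weights.
merge 1/19 + 1/19 → 2/19
merge 2/19 + 7/57 → 13/57
merge 1/6 + 43/228 → 27/76
merge 23/114 + 49/228 → 5/12
merge 13/57 + 27/76 → 7/12
merge 5/12 + 7/12 → 1
L = 2/19 + 13/57 + 27/76 + 5/12 + 7/12 + 1 = 613/228 ≈ 2.689 bits/symbol.

2.689 bits/symbol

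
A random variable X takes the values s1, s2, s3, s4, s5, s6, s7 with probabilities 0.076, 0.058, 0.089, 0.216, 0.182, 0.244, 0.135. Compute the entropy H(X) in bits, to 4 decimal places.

H = −Σ pᵢ log₂ pᵢ.
−0.076·log₂(0.076) = 0.2826
−0.058·log₂(0.058) = 0.2383
−0.089·log₂(0.089) = 0.3106
−0.216·log₂(0.216) = 0.4776
−0.182·log₂(0.182) = 0.4474
−0.244·log₂(0.244) = 0.4966
−0.135·log₂(0.135) = 0.3900
Sum ≈ 2.6429 → 2.6429 bits.

2.6429 bits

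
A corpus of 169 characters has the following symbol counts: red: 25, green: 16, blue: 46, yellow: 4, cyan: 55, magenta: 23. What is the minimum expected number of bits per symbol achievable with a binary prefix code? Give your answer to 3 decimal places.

2.373 bits/symbol

Probabilities are the counts divided by 169.
Repeatedly combine the two least-probable nodes; the expected code length is the sum of the merged weights.
merge 4/169 + 16/169 → 20/169
merge 20/169 + 23/169 → 43/169
merge 25/169 + 43/169 → 68/169
merge 46/169 + 55/169 → 101/169
merge 68/169 + 101/169 → 1
L = 20/169 + 43/169 + 68/169 + 101/169 + 1 = 401/169 ≈ 2.373 bits/symbol.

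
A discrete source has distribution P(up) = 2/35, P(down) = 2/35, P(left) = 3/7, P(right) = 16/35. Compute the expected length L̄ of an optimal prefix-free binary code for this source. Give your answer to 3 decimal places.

Repeatedly combine the two least-probable nodes; the expected code length is the sum of the merged weights.
merge 2/35 + 2/35 → 4/35
merge 4/35 + 3/7 → 19/35
merge 16/35 + 19/35 → 1
L = 4/35 + 19/35 + 1 = 58/35 ≈ 1.657 bits/symbol.

1.657 bits/symbol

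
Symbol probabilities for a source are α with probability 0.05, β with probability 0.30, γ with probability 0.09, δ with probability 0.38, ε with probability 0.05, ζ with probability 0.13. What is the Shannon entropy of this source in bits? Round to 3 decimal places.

H = −Σ pᵢ log₂ pᵢ.
−0.05·log₂(0.05) = 0.2161
−0.30·log₂(0.30) = 0.5211
−0.09·log₂(0.09) = 0.3127
−0.38·log₂(0.38) = 0.5305
−0.05·log₂(0.05) = 0.2161
−0.13·log₂(0.13) = 0.3826
Sum ≈ 2.1790 → 2.179 bits.

2.179 bits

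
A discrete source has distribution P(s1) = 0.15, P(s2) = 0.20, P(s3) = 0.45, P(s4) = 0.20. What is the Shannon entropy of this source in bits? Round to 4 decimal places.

1.8577 bits

H = −Σ pᵢ log₂ pᵢ.
−0.15·log₂(0.15) = 0.4105
−0.20·log₂(0.20) = 0.4644
−0.45·log₂(0.45) = 0.5184
−0.20·log₂(0.20) = 0.4644
Sum ≈ 1.8577 → 1.8577 bits.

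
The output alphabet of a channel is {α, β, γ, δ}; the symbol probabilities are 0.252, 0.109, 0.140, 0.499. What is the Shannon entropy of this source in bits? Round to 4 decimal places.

1.7472 bits

H = −Σ pᵢ log₂ pᵢ.
−0.252·log₂(0.252) = 0.5011
−0.109·log₂(0.109) = 0.3485
−0.140·log₂(0.140) = 0.3971
−0.499·log₂(0.499) = 0.5004
Sum ≈ 1.7472 → 1.7472 bits.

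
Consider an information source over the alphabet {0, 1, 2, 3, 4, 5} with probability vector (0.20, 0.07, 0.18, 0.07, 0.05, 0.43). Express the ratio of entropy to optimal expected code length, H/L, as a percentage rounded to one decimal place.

97.2%

Entropy H = −Σ p log₂ p ≈ 2.1865 bits.
Huffman merges: 1/20+7/100→3/25; 7/100+3/25→19/100; 9/50+19/100→37/100; 1/5+37/100→57/100; 43/100+57/100→1. L = 9/4 ≈ 2.2500.
Efficiency = H/L = 2.1865/2.2500 = 97.2%.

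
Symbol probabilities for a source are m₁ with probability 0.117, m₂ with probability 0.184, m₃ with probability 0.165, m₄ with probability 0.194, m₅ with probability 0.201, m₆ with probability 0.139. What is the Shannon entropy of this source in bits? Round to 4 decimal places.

H = −Σ pᵢ log₂ pᵢ.
−0.117·log₂(0.117) = 0.3622
−0.184·log₂(0.184) = 0.4494
−0.165·log₂(0.165) = 0.4289
−0.194·log₂(0.194) = 0.4590
−0.201·log₂(0.201) = 0.4653
−0.139·log₂(0.139) = 0.3957
Sum ≈ 2.5604 → 2.5604 bits.

2.5604 bits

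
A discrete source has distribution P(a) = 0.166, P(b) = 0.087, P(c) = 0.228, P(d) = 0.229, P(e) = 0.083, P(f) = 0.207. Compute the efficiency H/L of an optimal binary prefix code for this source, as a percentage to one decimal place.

Entropy H = −Σ p log₂ p ≈ 2.4782 bits.
Huffman merges: 83/1000+87/1000→17/100; 83/500+17/100→42/125; 207/1000+57/250→87/200; 229/1000+42/125→113/200; 87/200+113/200→1. L = 1253/500 ≈ 2.5060.
Efficiency = H/L = 2.4782/2.5060 = 98.9%.

98.9%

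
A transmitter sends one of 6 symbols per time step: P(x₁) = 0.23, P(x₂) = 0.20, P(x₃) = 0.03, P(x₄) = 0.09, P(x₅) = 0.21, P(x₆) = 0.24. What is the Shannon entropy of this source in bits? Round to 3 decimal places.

2.383 bits

H = −Σ pᵢ log₂ pᵢ.
−0.23·log₂(0.23) = 0.4877
−0.20·log₂(0.20) = 0.4644
−0.03·log₂(0.03) = 0.1518
−0.09·log₂(0.09) = 0.3127
−0.21·log₂(0.21) = 0.4728
−0.24·log₂(0.24) = 0.4941
Sum ≈ 2.3834 → 2.383 bits.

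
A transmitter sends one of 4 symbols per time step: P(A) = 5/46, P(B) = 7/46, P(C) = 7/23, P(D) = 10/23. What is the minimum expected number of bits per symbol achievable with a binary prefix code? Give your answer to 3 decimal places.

Repeatedly combine the two least-probable nodes; the expected code length is the sum of the merged weights.
merge 5/46 + 7/46 → 6/23
merge 6/23 + 7/23 → 13/23
merge 10/23 + 13/23 → 1
L = 6/23 + 13/23 + 1 = 42/23 ≈ 1.826 bits/symbol.

1.826 bits/symbol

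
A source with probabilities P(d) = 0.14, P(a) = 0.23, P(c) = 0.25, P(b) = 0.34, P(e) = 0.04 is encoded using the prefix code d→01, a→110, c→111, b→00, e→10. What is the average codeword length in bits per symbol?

L̄ = Σ pᵢ·ℓᵢ = 0.14·2 + 0.23·3 + 0.25·3 + 0.34·2 + 0.04·2 = 2.48 bits/symbol.

2.48 bits/symbol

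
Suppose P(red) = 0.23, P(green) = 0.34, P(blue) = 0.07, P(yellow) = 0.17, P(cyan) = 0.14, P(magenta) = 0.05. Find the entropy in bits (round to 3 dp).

2.333 bits

H = −Σ pᵢ log₂ pᵢ.
−0.23·log₂(0.23) = 0.4877
−0.34·log₂(0.34) = 0.5292
−0.07·log₂(0.07) = 0.2686
−0.17·log₂(0.17) = 0.4346
−0.14·log₂(0.14) = 0.3971
−0.05·log₂(0.05) = 0.2161
Sum ≈ 2.3332 → 2.333 bits.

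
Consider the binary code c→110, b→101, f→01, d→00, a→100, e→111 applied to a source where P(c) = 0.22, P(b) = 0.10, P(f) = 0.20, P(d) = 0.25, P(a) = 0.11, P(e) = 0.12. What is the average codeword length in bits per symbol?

2.55 bits/symbol

L̄ = Σ pᵢ·ℓᵢ = 0.22·3 + 0.10·3 + 0.20·2 + 0.25·2 + 0.11·3 + 0.12·3 = 2.55 bits/symbol.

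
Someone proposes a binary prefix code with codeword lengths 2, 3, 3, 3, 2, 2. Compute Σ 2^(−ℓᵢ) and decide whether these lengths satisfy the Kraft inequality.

With common denominator 2^3 = 8: Σ 2^(−ℓᵢ) = 2/8 + 1/8 + 1/8 + 1/8 + 2/8 + 2/8 = 9/8 = 1.125.
Kraft's inequality requires Σ ≤ 1; here Σ = 1.125 > 1, so no such prefix code exists.

1.125; no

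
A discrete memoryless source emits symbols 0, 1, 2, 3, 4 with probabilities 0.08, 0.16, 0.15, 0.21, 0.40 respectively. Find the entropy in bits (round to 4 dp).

H = −Σ pᵢ log₂ pᵢ.
−0.08·log₂(0.08) = 0.2915
−0.16·log₂(0.16) = 0.4230
−0.15·log₂(0.15) = 0.4105
−0.21·log₂(0.21) = 0.4728
−0.40·log₂(0.40) = 0.5288
Sum ≈ 2.1267 → 2.1267 bits.

2.1267 bits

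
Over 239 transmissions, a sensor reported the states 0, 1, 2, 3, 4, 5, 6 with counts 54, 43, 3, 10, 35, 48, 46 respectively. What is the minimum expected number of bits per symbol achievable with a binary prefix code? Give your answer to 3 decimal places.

Probabilities are the counts divided by 239.
Repeatedly combine the two least-probable nodes; the expected code length is the sum of the merged weights.
merge 3/239 + 10/239 → 13/239
merge 13/239 + 35/239 → 48/239
merge 43/239 + 46/239 → 89/239
merge 48/239 + 48/239 → 96/239
merge 54/239 + 89/239 → 143/239
merge 96/239 + 143/239 → 1
L = 13/239 + 48/239 + 89/239 + 96/239 + 143/239 + 1 = 628/239 ≈ 2.628 bits/symbol.

2.628 bits/symbol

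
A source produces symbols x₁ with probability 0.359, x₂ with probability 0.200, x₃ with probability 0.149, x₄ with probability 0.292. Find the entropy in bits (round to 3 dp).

H = −Σ pᵢ log₂ pᵢ.
−0.359·log₂(0.359) = 0.5306
−0.200·log₂(0.200) = 0.4644
−0.149·log₂(0.149) = 0.4092
−0.292·log₂(0.292) = 0.5186
Sum ≈ 1.9228 → 1.923 bits.

1.923 bits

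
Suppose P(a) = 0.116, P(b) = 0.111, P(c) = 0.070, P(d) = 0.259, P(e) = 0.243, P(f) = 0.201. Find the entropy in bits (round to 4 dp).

H = −Σ pᵢ log₂ pᵢ.
−0.116·log₂(0.116) = 0.3605
−0.111·log₂(0.111) = 0.3520
−0.070·log₂(0.070) = 0.2686
−0.259·log₂(0.259) = 0.5048
−0.243·log₂(0.243) = 0.4960
−0.201·log₂(0.201) = 0.4653
Sum ≈ 2.4471 → 2.4471 bits.

2.4471 bits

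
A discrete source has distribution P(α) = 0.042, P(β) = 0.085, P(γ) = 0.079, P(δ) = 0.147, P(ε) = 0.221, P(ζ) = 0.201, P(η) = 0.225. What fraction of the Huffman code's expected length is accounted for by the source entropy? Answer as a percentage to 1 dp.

98.0%

Entropy H = −Σ p log₂ p ≈ 2.6211 bits.
Huffman merges: 21/500+79/1000→121/1000; 17/200+121/1000→103/500; 147/1000+201/1000→87/250; 103/500+221/1000→427/1000; 9/40+87/250→573/1000; 427/1000+573/1000→1. L = 107/40 ≈ 2.6750.
Efficiency = H/L = 2.6211/2.6750 = 98.0%.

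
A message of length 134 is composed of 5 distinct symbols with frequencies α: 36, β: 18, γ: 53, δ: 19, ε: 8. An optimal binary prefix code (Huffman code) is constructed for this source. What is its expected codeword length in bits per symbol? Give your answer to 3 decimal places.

2.134 bits/symbol

Probabilities are the counts divided by 134.
Repeatedly combine the two least-probable nodes; the expected code length is the sum of the merged weights.
merge 4/67 + 9/67 → 13/67
merge 19/134 + 13/67 → 45/134
merge 18/67 + 45/134 → 81/134
merge 53/134 + 81/134 → 1
L = 13/67 + 45/134 + 81/134 + 1 = 143/67 ≈ 2.134 bits/symbol.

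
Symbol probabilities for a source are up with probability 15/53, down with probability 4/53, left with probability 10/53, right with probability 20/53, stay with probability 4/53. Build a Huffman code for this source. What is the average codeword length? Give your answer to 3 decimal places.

2.113 bits/symbol

Repeatedly combine the two least-probable nodes; the expected code length is the sum of the merged weights.
merge 4/53 + 4/53 → 8/53
merge 8/53 + 10/53 → 18/53
merge 15/53 + 18/53 → 33/53
merge 20/53 + 33/53 → 1
L = 8/53 + 18/53 + 33/53 + 1 = 112/53 ≈ 2.113 bits/symbol.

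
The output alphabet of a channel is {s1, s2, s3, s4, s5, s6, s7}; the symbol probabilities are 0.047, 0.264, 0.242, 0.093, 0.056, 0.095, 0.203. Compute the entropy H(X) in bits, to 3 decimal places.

H = −Σ pᵢ log₂ pᵢ.
−0.047·log₂(0.047) = 0.2073
−0.264·log₂(0.264) = 0.5072
−0.242·log₂(0.242) = 0.4954
−0.093·log₂(0.093) = 0.3187
−0.056·log₂(0.056) = 0.2329
−0.095·log₂(0.095) = 0.3226
−0.203·log₂(0.203) = 0.4670
Sum ≈ 2.5511 → 2.551 bits.

2.551 bits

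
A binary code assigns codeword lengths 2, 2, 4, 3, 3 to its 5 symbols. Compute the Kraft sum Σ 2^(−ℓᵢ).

0.8125

With common denominator 2^4 = 16: Σ 2^(−ℓᵢ) = 4/16 + 4/16 + 1/16 + 2/16 + 2/16 = 13/16 = 0.8125.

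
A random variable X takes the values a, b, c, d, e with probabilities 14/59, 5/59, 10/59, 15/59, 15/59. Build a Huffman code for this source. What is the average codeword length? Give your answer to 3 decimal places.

Repeatedly combine the two least-probable nodes; the expected code length is the sum of the merged weights.
merge 5/59 + 10/59 → 15/59
merge 14/59 + 15/59 → 29/59
merge 15/59 + 15/59 → 30/59
merge 29/59 + 30/59 → 1
L = 15/59 + 29/59 + 30/59 + 1 = 133/59 ≈ 2.254 bits/symbol.

2.254 bits/symbol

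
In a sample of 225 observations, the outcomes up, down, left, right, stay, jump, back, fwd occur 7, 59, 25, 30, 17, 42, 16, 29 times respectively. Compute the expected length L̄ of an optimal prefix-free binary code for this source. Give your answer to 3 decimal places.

2.831 bits/symbol

Probabilities are the counts divided by 225.
Repeatedly combine the two least-probable nodes; the expected code length is the sum of the merged weights.
merge 7/225 + 16/225 → 23/225
merge 17/225 + 23/225 → 8/45
merge 1/9 + 29/225 → 6/25
merge 2/15 + 8/45 → 14/45
merge 14/75 + 6/25 → 32/75
merge 59/225 + 14/45 → 43/75
merge 32/75 + 43/75 → 1
L = 23/225 + 8/45 + 6/25 + 14/45 + 32/75 + 43/75 + 1 = 637/225 ≈ 2.831 bits/symbol.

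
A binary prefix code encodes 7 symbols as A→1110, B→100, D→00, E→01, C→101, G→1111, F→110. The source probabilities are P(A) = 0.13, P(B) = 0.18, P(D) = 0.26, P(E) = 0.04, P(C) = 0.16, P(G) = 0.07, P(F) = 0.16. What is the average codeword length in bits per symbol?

2.9 bits/symbol

L̄ = Σ pᵢ·ℓᵢ = 0.13·4 + 0.18·3 + 0.26·2 + 0.04·2 + 0.16·3 + 0.07·4 + 0.16·3 = 2.9 bits/symbol.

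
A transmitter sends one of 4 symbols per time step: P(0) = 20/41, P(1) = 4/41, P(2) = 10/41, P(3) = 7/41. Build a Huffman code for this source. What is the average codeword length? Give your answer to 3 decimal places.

Repeatedly combine the two least-probable nodes; the expected code length is the sum of the merged weights.
merge 4/41 + 7/41 → 11/41
merge 10/41 + 11/41 → 21/41
merge 20/41 + 21/41 → 1
L = 11/41 + 21/41 + 1 = 73/41 ≈ 1.780 bits/symbol.

1.780 bits/symbol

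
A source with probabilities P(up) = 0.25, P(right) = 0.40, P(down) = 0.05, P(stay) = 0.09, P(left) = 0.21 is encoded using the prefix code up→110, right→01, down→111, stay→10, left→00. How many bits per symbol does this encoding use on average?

L̄ = Σ pᵢ·ℓᵢ = 0.25·3 + 0.40·2 + 0.05·3 + 0.09·2 + 0.21·2 = 2.3 bits/symbol.

2.3 bits/symbol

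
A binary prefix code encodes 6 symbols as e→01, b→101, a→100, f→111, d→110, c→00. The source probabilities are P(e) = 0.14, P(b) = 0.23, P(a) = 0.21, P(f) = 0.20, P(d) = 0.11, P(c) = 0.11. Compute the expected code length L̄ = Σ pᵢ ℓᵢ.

L̄ = Σ pᵢ·ℓᵢ = 0.14·2 + 0.23·3 + 0.21·3 + 0.20·3 + 0.11·3 + 0.11·2 = 2.75 bits/symbol.

2.75 bits/symbol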